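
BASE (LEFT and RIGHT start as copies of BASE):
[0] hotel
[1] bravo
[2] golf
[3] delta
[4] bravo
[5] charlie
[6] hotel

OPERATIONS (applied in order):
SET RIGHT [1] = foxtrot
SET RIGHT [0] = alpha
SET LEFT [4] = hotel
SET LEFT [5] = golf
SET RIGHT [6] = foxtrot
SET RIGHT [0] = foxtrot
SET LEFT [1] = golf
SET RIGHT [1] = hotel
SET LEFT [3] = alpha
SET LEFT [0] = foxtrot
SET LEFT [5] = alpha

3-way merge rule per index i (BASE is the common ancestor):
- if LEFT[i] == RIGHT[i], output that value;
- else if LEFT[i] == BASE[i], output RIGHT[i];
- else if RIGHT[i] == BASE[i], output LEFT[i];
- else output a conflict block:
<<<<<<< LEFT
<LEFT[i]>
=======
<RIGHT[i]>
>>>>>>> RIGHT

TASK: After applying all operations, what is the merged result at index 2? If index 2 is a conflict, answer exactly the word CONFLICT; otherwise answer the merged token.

Final LEFT:  [foxtrot, golf, golf, alpha, hotel, alpha, hotel]
Final RIGHT: [foxtrot, hotel, golf, delta, bravo, charlie, foxtrot]
i=0: L=foxtrot R=foxtrot -> agree -> foxtrot
i=1: BASE=bravo L=golf R=hotel all differ -> CONFLICT
i=2: L=golf R=golf -> agree -> golf
i=3: L=alpha, R=delta=BASE -> take LEFT -> alpha
i=4: L=hotel, R=bravo=BASE -> take LEFT -> hotel
i=5: L=alpha, R=charlie=BASE -> take LEFT -> alpha
i=6: L=hotel=BASE, R=foxtrot -> take RIGHT -> foxtrot
Index 2 -> golf

Answer: golf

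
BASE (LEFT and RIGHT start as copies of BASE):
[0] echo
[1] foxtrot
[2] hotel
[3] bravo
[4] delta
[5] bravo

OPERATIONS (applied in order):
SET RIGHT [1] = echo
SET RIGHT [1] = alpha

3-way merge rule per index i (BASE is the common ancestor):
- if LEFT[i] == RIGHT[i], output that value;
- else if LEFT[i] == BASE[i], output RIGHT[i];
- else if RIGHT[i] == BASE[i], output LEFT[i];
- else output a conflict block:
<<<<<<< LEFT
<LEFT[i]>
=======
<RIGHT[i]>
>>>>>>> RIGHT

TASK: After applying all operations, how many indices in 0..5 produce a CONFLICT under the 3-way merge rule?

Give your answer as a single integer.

Final LEFT:  [echo, foxtrot, hotel, bravo, delta, bravo]
Final RIGHT: [echo, alpha, hotel, bravo, delta, bravo]
i=0: L=echo R=echo -> agree -> echo
i=1: L=foxtrot=BASE, R=alpha -> take RIGHT -> alpha
i=2: L=hotel R=hotel -> agree -> hotel
i=3: L=bravo R=bravo -> agree -> bravo
i=4: L=delta R=delta -> agree -> delta
i=5: L=bravo R=bravo -> agree -> bravo
Conflict count: 0

Answer: 0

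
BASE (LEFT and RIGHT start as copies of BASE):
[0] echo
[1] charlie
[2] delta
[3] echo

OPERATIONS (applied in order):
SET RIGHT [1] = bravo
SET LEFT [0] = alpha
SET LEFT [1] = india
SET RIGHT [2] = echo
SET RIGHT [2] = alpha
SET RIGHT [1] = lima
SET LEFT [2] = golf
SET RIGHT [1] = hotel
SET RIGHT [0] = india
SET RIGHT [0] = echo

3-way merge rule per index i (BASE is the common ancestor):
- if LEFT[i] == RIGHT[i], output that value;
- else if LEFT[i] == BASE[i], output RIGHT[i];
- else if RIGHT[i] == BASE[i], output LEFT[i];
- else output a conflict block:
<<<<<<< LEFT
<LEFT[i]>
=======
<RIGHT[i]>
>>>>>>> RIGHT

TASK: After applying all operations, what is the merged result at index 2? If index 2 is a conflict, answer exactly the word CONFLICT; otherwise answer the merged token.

Final LEFT:  [alpha, india, golf, echo]
Final RIGHT: [echo, hotel, alpha, echo]
i=0: L=alpha, R=echo=BASE -> take LEFT -> alpha
i=1: BASE=charlie L=india R=hotel all differ -> CONFLICT
i=2: BASE=delta L=golf R=alpha all differ -> CONFLICT
i=3: L=echo R=echo -> agree -> echo
Index 2 -> CONFLICT

Answer: CONFLICT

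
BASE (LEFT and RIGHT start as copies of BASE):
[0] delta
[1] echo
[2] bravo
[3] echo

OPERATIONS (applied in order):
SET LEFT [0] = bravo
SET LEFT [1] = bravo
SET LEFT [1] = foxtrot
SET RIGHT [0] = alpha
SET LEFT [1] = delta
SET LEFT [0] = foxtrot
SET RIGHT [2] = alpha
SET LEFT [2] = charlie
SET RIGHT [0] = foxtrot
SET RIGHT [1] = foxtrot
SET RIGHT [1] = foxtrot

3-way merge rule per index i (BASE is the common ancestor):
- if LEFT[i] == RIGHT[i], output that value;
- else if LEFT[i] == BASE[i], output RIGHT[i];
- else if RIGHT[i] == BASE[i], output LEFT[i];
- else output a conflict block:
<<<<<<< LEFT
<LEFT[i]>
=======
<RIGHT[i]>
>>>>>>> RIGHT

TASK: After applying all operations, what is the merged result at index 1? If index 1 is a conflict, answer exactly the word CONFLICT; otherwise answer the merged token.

Answer: CONFLICT

Derivation:
Final LEFT:  [foxtrot, delta, charlie, echo]
Final RIGHT: [foxtrot, foxtrot, alpha, echo]
i=0: L=foxtrot R=foxtrot -> agree -> foxtrot
i=1: BASE=echo L=delta R=foxtrot all differ -> CONFLICT
i=2: BASE=bravo L=charlie R=alpha all differ -> CONFLICT
i=3: L=echo R=echo -> agree -> echo
Index 1 -> CONFLICT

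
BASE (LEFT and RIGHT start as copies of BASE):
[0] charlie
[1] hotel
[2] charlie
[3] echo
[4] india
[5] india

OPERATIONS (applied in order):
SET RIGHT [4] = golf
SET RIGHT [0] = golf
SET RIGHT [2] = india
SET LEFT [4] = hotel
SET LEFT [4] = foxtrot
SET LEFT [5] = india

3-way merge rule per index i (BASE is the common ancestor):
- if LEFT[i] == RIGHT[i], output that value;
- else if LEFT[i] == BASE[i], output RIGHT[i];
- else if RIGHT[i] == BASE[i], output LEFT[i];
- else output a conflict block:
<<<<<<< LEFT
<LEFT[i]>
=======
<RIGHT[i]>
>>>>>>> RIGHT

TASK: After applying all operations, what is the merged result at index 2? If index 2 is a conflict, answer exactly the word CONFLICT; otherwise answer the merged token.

Final LEFT:  [charlie, hotel, charlie, echo, foxtrot, india]
Final RIGHT: [golf, hotel, india, echo, golf, india]
i=0: L=charlie=BASE, R=golf -> take RIGHT -> golf
i=1: L=hotel R=hotel -> agree -> hotel
i=2: L=charlie=BASE, R=india -> take RIGHT -> india
i=3: L=echo R=echo -> agree -> echo
i=4: BASE=india L=foxtrot R=golf all differ -> CONFLICT
i=5: L=india R=india -> agree -> india
Index 2 -> india

Answer: india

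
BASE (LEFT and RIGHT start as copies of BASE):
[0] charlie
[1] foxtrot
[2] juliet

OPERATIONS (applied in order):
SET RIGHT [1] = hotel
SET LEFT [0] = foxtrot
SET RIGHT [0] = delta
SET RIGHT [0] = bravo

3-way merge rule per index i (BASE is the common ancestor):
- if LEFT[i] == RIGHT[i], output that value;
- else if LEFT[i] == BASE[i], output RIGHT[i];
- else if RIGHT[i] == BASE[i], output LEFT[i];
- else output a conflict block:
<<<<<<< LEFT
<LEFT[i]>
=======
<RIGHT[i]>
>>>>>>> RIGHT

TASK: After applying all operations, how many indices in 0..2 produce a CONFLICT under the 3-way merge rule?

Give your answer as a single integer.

Answer: 1

Derivation:
Final LEFT:  [foxtrot, foxtrot, juliet]
Final RIGHT: [bravo, hotel, juliet]
i=0: BASE=charlie L=foxtrot R=bravo all differ -> CONFLICT
i=1: L=foxtrot=BASE, R=hotel -> take RIGHT -> hotel
i=2: L=juliet R=juliet -> agree -> juliet
Conflict count: 1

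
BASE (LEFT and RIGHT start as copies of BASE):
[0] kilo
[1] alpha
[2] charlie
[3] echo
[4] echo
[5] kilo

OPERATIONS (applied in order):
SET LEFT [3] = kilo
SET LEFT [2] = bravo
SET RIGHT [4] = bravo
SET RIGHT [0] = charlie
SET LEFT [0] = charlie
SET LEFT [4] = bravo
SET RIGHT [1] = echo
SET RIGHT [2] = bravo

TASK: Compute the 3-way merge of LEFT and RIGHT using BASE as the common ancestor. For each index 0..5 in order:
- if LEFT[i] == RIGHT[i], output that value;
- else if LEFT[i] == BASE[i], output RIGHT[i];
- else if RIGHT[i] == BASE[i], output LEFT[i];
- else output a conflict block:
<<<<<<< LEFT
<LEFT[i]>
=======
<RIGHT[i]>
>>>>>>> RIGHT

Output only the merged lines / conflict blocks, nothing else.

Final LEFT:  [charlie, alpha, bravo, kilo, bravo, kilo]
Final RIGHT: [charlie, echo, bravo, echo, bravo, kilo]
i=0: L=charlie R=charlie -> agree -> charlie
i=1: L=alpha=BASE, R=echo -> take RIGHT -> echo
i=2: L=bravo R=bravo -> agree -> bravo
i=3: L=kilo, R=echo=BASE -> take LEFT -> kilo
i=4: L=bravo R=bravo -> agree -> bravo
i=5: L=kilo R=kilo -> agree -> kilo

Answer: charlie
echo
bravo
kilo
bravo
kilo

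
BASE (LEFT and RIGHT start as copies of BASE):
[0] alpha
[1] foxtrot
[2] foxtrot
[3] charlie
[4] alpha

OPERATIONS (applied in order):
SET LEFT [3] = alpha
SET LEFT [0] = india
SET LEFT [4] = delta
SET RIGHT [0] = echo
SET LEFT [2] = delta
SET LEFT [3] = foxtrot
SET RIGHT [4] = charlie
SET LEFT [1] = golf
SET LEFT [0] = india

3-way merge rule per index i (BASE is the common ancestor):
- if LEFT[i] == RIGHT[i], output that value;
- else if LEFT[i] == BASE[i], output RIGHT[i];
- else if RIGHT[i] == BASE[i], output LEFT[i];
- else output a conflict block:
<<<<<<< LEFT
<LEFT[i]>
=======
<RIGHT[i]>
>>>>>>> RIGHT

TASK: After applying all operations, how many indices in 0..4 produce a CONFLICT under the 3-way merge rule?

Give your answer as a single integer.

Answer: 2

Derivation:
Final LEFT:  [india, golf, delta, foxtrot, delta]
Final RIGHT: [echo, foxtrot, foxtrot, charlie, charlie]
i=0: BASE=alpha L=india R=echo all differ -> CONFLICT
i=1: L=golf, R=foxtrot=BASE -> take LEFT -> golf
i=2: L=delta, R=foxtrot=BASE -> take LEFT -> delta
i=3: L=foxtrot, R=charlie=BASE -> take LEFT -> foxtrot
i=4: BASE=alpha L=delta R=charlie all differ -> CONFLICT
Conflict count: 2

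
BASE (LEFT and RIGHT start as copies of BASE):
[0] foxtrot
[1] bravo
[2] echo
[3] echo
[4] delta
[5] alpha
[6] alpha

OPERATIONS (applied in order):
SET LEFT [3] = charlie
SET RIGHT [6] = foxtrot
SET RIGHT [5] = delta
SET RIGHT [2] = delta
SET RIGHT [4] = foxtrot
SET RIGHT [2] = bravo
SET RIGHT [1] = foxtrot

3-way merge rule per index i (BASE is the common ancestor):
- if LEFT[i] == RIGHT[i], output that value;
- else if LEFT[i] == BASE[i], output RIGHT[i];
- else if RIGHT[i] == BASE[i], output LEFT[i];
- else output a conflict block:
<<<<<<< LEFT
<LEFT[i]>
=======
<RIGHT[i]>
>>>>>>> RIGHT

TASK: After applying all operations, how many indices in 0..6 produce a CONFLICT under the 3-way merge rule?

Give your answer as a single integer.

Final LEFT:  [foxtrot, bravo, echo, charlie, delta, alpha, alpha]
Final RIGHT: [foxtrot, foxtrot, bravo, echo, foxtrot, delta, foxtrot]
i=0: L=foxtrot R=foxtrot -> agree -> foxtrot
i=1: L=bravo=BASE, R=foxtrot -> take RIGHT -> foxtrot
i=2: L=echo=BASE, R=bravo -> take RIGHT -> bravo
i=3: L=charlie, R=echo=BASE -> take LEFT -> charlie
i=4: L=delta=BASE, R=foxtrot -> take RIGHT -> foxtrot
i=5: L=alpha=BASE, R=delta -> take RIGHT -> delta
i=6: L=alpha=BASE, R=foxtrot -> take RIGHT -> foxtrot
Conflict count: 0

Answer: 0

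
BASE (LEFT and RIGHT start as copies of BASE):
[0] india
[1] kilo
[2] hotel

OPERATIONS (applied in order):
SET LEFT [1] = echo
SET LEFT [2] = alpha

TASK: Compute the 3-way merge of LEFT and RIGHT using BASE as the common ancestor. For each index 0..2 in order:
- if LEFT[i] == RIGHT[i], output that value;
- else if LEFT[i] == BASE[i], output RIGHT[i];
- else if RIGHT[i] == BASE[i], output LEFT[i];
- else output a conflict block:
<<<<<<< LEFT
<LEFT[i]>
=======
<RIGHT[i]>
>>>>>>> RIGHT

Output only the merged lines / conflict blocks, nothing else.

Answer: india
echo
alpha

Derivation:
Final LEFT:  [india, echo, alpha]
Final RIGHT: [india, kilo, hotel]
i=0: L=india R=india -> agree -> india
i=1: L=echo, R=kilo=BASE -> take LEFT -> echo
i=2: L=alpha, R=hotel=BASE -> take LEFT -> alpha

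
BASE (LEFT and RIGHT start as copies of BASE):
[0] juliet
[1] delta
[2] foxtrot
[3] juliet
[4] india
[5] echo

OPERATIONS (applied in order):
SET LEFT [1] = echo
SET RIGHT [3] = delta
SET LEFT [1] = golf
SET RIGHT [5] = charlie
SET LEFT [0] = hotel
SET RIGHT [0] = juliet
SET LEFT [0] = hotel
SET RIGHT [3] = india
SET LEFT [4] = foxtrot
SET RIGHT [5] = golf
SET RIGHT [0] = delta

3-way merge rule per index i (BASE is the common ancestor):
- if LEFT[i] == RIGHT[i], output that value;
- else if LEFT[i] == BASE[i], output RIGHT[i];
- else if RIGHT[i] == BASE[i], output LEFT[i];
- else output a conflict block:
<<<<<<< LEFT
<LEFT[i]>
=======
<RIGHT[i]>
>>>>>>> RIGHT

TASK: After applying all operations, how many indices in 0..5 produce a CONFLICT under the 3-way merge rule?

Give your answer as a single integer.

Final LEFT:  [hotel, golf, foxtrot, juliet, foxtrot, echo]
Final RIGHT: [delta, delta, foxtrot, india, india, golf]
i=0: BASE=juliet L=hotel R=delta all differ -> CONFLICT
i=1: L=golf, R=delta=BASE -> take LEFT -> golf
i=2: L=foxtrot R=foxtrot -> agree -> foxtrot
i=3: L=juliet=BASE, R=india -> take RIGHT -> india
i=4: L=foxtrot, R=india=BASE -> take LEFT -> foxtrot
i=5: L=echo=BASE, R=golf -> take RIGHT -> golf
Conflict count: 1

Answer: 1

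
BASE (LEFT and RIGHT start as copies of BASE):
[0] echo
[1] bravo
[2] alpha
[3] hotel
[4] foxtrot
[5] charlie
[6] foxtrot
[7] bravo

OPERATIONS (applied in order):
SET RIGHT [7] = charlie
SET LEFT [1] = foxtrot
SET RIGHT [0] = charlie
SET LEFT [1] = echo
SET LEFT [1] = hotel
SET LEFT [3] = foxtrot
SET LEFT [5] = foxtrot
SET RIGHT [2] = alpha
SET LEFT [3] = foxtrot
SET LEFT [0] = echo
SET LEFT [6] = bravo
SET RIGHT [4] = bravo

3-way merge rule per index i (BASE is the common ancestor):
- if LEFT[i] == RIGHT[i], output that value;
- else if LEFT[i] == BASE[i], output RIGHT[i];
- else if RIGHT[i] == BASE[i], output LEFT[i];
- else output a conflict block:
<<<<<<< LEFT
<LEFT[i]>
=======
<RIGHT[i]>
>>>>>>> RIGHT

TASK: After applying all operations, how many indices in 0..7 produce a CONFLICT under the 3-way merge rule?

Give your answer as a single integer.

Answer: 0

Derivation:
Final LEFT:  [echo, hotel, alpha, foxtrot, foxtrot, foxtrot, bravo, bravo]
Final RIGHT: [charlie, bravo, alpha, hotel, bravo, charlie, foxtrot, charlie]
i=0: L=echo=BASE, R=charlie -> take RIGHT -> charlie
i=1: L=hotel, R=bravo=BASE -> take LEFT -> hotel
i=2: L=alpha R=alpha -> agree -> alpha
i=3: L=foxtrot, R=hotel=BASE -> take LEFT -> foxtrot
i=4: L=foxtrot=BASE, R=bravo -> take RIGHT -> bravo
i=5: L=foxtrot, R=charlie=BASE -> take LEFT -> foxtrot
i=6: L=bravo, R=foxtrot=BASE -> take LEFT -> bravo
i=7: L=bravo=BASE, R=charlie -> take RIGHT -> charlie
Conflict count: 0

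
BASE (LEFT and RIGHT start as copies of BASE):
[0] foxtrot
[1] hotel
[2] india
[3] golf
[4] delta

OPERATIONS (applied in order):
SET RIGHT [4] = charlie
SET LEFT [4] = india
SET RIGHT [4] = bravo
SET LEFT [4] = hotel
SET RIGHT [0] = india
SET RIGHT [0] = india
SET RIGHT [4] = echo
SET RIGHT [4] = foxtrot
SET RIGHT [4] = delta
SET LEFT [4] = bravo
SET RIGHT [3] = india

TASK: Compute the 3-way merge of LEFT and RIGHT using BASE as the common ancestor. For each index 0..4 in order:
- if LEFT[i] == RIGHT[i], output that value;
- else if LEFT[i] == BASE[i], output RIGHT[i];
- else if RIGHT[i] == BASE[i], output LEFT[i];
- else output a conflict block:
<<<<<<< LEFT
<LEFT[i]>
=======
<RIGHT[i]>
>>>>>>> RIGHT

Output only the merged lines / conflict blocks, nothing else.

Final LEFT:  [foxtrot, hotel, india, golf, bravo]
Final RIGHT: [india, hotel, india, india, delta]
i=0: L=foxtrot=BASE, R=india -> take RIGHT -> india
i=1: L=hotel R=hotel -> agree -> hotel
i=2: L=india R=india -> agree -> india
i=3: L=golf=BASE, R=india -> take RIGHT -> india
i=4: L=bravo, R=delta=BASE -> take LEFT -> bravo

Answer: india
hotel
india
india
bravo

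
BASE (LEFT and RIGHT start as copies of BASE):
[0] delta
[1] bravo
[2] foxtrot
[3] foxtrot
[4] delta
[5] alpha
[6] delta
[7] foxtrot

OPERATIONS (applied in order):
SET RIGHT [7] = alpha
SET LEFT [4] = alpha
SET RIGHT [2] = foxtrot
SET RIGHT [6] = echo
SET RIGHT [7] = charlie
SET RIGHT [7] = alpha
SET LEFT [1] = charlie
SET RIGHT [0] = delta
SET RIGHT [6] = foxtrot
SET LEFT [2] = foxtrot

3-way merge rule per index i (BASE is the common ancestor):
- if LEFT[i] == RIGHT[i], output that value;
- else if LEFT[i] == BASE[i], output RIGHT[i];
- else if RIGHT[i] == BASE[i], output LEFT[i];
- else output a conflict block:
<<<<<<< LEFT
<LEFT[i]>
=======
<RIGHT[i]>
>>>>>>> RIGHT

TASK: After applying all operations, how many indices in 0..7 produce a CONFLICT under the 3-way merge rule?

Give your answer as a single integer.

Final LEFT:  [delta, charlie, foxtrot, foxtrot, alpha, alpha, delta, foxtrot]
Final RIGHT: [delta, bravo, foxtrot, foxtrot, delta, alpha, foxtrot, alpha]
i=0: L=delta R=delta -> agree -> delta
i=1: L=charlie, R=bravo=BASE -> take LEFT -> charlie
i=2: L=foxtrot R=foxtrot -> agree -> foxtrot
i=3: L=foxtrot R=foxtrot -> agree -> foxtrot
i=4: L=alpha, R=delta=BASE -> take LEFT -> alpha
i=5: L=alpha R=alpha -> agree -> alpha
i=6: L=delta=BASE, R=foxtrot -> take RIGHT -> foxtrot
i=7: L=foxtrot=BASE, R=alpha -> take RIGHT -> alpha
Conflict count: 0

Answer: 0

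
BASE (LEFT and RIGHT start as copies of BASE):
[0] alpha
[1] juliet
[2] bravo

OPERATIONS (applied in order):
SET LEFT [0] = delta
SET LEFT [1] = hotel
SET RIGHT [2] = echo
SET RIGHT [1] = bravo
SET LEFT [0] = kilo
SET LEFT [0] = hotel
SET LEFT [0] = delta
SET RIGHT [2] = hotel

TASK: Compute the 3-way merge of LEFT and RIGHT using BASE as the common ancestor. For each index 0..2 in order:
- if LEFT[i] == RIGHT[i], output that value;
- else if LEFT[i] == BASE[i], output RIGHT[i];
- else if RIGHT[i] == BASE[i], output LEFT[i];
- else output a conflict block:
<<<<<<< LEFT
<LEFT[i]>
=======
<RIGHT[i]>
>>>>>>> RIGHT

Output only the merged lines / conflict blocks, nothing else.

Answer: delta
<<<<<<< LEFT
hotel
=======
bravo
>>>>>>> RIGHT
hotel

Derivation:
Final LEFT:  [delta, hotel, bravo]
Final RIGHT: [alpha, bravo, hotel]
i=0: L=delta, R=alpha=BASE -> take LEFT -> delta
i=1: BASE=juliet L=hotel R=bravo all differ -> CONFLICT
i=2: L=bravo=BASE, R=hotel -> take RIGHT -> hotel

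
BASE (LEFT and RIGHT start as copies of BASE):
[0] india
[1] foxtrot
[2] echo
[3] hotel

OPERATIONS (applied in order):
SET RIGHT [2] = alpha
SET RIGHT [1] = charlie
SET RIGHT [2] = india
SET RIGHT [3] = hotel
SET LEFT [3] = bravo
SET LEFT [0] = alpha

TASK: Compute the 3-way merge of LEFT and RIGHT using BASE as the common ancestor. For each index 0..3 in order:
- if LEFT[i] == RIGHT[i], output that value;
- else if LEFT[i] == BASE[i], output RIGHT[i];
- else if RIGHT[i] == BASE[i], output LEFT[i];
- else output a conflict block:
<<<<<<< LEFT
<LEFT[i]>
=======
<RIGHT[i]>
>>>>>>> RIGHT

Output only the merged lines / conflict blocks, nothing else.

Answer: alpha
charlie
india
bravo

Derivation:
Final LEFT:  [alpha, foxtrot, echo, bravo]
Final RIGHT: [india, charlie, india, hotel]
i=0: L=alpha, R=india=BASE -> take LEFT -> alpha
i=1: L=foxtrot=BASE, R=charlie -> take RIGHT -> charlie
i=2: L=echo=BASE, R=india -> take RIGHT -> india
i=3: L=bravo, R=hotel=BASE -> take LEFT -> bravo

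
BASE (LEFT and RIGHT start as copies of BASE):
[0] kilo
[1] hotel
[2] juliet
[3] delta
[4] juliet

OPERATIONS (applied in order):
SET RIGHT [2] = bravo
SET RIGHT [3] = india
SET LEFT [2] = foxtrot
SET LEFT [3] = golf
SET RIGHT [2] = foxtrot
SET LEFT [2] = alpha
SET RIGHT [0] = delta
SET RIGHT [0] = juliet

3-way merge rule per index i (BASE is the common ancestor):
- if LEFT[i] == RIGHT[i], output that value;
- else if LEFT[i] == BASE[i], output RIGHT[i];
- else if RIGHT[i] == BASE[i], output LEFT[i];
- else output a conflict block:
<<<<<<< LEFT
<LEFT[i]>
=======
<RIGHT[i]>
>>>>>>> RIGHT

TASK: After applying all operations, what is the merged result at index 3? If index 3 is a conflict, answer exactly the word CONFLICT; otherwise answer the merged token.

Answer: CONFLICT

Derivation:
Final LEFT:  [kilo, hotel, alpha, golf, juliet]
Final RIGHT: [juliet, hotel, foxtrot, india, juliet]
i=0: L=kilo=BASE, R=juliet -> take RIGHT -> juliet
i=1: L=hotel R=hotel -> agree -> hotel
i=2: BASE=juliet L=alpha R=foxtrot all differ -> CONFLICT
i=3: BASE=delta L=golf R=india all differ -> CONFLICT
i=4: L=juliet R=juliet -> agree -> juliet
Index 3 -> CONFLICT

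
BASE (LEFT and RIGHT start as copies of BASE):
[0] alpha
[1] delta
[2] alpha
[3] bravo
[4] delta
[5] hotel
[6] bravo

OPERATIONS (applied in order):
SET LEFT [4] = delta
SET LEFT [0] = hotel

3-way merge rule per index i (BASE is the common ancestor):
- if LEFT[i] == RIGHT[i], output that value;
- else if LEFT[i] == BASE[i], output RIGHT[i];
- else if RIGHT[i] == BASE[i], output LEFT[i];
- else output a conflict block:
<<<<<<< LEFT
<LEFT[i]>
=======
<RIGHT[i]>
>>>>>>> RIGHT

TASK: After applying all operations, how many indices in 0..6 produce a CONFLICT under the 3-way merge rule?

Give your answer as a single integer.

Answer: 0

Derivation:
Final LEFT:  [hotel, delta, alpha, bravo, delta, hotel, bravo]
Final RIGHT: [alpha, delta, alpha, bravo, delta, hotel, bravo]
i=0: L=hotel, R=alpha=BASE -> take LEFT -> hotel
i=1: L=delta R=delta -> agree -> delta
i=2: L=alpha R=alpha -> agree -> alpha
i=3: L=bravo R=bravo -> agree -> bravo
i=4: L=delta R=delta -> agree -> delta
i=5: L=hotel R=hotel -> agree -> hotel
i=6: L=bravo R=bravo -> agree -> bravo
Conflict count: 0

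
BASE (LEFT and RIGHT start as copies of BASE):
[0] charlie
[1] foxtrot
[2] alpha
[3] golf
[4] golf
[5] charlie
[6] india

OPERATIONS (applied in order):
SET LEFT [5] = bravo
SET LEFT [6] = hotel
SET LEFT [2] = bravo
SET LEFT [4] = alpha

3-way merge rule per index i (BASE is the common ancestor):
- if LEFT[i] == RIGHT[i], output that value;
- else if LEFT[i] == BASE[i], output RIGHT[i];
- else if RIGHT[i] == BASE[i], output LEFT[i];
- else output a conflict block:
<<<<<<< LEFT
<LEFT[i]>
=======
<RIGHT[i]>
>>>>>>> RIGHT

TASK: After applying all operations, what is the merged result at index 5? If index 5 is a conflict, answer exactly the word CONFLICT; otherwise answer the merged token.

Answer: bravo

Derivation:
Final LEFT:  [charlie, foxtrot, bravo, golf, alpha, bravo, hotel]
Final RIGHT: [charlie, foxtrot, alpha, golf, golf, charlie, india]
i=0: L=charlie R=charlie -> agree -> charlie
i=1: L=foxtrot R=foxtrot -> agree -> foxtrot
i=2: L=bravo, R=alpha=BASE -> take LEFT -> bravo
i=3: L=golf R=golf -> agree -> golf
i=4: L=alpha, R=golf=BASE -> take LEFT -> alpha
i=5: L=bravo, R=charlie=BASE -> take LEFT -> bravo
i=6: L=hotel, R=india=BASE -> take LEFT -> hotel
Index 5 -> bravo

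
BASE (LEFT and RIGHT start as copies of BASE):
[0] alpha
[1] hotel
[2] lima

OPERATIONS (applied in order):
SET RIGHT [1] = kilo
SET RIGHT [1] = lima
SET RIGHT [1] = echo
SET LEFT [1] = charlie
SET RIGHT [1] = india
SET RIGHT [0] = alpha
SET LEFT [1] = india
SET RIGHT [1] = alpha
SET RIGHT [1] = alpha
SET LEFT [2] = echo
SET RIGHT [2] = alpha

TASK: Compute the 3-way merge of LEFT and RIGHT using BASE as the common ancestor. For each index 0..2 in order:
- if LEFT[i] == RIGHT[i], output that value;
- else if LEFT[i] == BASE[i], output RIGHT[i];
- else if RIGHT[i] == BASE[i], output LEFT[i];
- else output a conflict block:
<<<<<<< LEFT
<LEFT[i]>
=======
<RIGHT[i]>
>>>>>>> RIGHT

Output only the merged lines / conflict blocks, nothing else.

Final LEFT:  [alpha, india, echo]
Final RIGHT: [alpha, alpha, alpha]
i=0: L=alpha R=alpha -> agree -> alpha
i=1: BASE=hotel L=india R=alpha all differ -> CONFLICT
i=2: BASE=lima L=echo R=alpha all differ -> CONFLICT

Answer: alpha
<<<<<<< LEFT
india
=======
alpha
>>>>>>> RIGHT
<<<<<<< LEFT
echo
=======
alpha
>>>>>>> RIGHT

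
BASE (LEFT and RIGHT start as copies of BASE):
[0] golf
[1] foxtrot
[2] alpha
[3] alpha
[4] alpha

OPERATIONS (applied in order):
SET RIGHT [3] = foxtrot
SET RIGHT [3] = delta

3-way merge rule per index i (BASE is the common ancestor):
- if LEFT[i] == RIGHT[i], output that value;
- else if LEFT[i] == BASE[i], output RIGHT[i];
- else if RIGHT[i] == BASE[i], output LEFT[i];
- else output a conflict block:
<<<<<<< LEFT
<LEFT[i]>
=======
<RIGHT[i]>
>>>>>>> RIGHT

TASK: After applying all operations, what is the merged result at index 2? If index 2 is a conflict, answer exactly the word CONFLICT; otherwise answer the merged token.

Final LEFT:  [golf, foxtrot, alpha, alpha, alpha]
Final RIGHT: [golf, foxtrot, alpha, delta, alpha]
i=0: L=golf R=golf -> agree -> golf
i=1: L=foxtrot R=foxtrot -> agree -> foxtrot
i=2: L=alpha R=alpha -> agree -> alpha
i=3: L=alpha=BASE, R=delta -> take RIGHT -> delta
i=4: L=alpha R=alpha -> agree -> alpha
Index 2 -> alpha

Answer: alpha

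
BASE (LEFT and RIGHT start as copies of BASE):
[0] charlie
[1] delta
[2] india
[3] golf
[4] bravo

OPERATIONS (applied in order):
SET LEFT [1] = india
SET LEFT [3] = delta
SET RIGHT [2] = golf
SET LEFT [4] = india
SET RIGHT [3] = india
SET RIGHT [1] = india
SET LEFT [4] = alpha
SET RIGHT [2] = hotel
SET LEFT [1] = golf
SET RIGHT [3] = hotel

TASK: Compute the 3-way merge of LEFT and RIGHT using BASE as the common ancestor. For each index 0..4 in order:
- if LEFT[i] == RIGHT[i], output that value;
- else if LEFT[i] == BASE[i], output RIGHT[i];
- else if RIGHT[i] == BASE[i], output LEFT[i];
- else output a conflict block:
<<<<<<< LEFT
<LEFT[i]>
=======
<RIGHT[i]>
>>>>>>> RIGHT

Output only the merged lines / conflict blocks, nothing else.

Answer: charlie
<<<<<<< LEFT
golf
=======
india
>>>>>>> RIGHT
hotel
<<<<<<< LEFT
delta
=======
hotel
>>>>>>> RIGHT
alpha

Derivation:
Final LEFT:  [charlie, golf, india, delta, alpha]
Final RIGHT: [charlie, india, hotel, hotel, bravo]
i=0: L=charlie R=charlie -> agree -> charlie
i=1: BASE=delta L=golf R=india all differ -> CONFLICT
i=2: L=india=BASE, R=hotel -> take RIGHT -> hotel
i=3: BASE=golf L=delta R=hotel all differ -> CONFLICT
i=4: L=alpha, R=bravo=BASE -> take LEFT -> alpha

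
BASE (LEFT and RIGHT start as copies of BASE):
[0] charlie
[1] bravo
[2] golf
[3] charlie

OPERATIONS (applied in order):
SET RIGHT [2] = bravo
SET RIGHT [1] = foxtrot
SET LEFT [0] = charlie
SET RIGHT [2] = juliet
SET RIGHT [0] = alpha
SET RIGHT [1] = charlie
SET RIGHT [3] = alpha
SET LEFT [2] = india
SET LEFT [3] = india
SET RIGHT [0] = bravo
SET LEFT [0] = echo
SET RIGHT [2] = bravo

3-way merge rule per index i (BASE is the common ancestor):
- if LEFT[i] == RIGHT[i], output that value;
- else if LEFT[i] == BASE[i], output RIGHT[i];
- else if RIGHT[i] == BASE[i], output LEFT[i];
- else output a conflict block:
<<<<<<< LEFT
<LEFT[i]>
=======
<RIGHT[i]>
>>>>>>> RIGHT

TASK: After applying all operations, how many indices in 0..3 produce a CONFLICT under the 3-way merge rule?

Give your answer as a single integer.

Answer: 3

Derivation:
Final LEFT:  [echo, bravo, india, india]
Final RIGHT: [bravo, charlie, bravo, alpha]
i=0: BASE=charlie L=echo R=bravo all differ -> CONFLICT
i=1: L=bravo=BASE, R=charlie -> take RIGHT -> charlie
i=2: BASE=golf L=india R=bravo all differ -> CONFLICT
i=3: BASE=charlie L=india R=alpha all differ -> CONFLICT
Conflict count: 3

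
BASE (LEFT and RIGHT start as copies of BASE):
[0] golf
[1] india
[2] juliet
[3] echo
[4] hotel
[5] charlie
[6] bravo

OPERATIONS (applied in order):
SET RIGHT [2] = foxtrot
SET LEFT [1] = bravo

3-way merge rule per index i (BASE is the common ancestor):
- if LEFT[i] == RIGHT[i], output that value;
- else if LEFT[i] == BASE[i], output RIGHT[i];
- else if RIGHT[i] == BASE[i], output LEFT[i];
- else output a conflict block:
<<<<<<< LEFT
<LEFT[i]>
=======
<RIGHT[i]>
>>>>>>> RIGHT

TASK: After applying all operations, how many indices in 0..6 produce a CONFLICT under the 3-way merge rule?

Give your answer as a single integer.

Answer: 0

Derivation:
Final LEFT:  [golf, bravo, juliet, echo, hotel, charlie, bravo]
Final RIGHT: [golf, india, foxtrot, echo, hotel, charlie, bravo]
i=0: L=golf R=golf -> agree -> golf
i=1: L=bravo, R=india=BASE -> take LEFT -> bravo
i=2: L=juliet=BASE, R=foxtrot -> take RIGHT -> foxtrot
i=3: L=echo R=echo -> agree -> echo
i=4: L=hotel R=hotel -> agree -> hotel
i=5: L=charlie R=charlie -> agree -> charlie
i=6: L=bravo R=bravo -> agree -> bravo
Conflict count: 0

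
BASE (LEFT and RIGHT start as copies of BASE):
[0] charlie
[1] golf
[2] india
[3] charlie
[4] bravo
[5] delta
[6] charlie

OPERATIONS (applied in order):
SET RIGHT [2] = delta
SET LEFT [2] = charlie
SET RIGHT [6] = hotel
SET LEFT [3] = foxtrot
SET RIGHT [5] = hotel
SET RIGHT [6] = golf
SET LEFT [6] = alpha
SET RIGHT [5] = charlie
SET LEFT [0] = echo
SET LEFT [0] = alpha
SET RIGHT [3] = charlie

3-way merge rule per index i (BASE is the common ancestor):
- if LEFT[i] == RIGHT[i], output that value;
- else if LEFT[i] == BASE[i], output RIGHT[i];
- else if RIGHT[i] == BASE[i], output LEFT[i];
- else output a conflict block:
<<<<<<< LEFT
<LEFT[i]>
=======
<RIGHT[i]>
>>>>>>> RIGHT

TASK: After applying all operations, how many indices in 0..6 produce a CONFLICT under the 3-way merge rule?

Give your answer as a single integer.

Final LEFT:  [alpha, golf, charlie, foxtrot, bravo, delta, alpha]
Final RIGHT: [charlie, golf, delta, charlie, bravo, charlie, golf]
i=0: L=alpha, R=charlie=BASE -> take LEFT -> alpha
i=1: L=golf R=golf -> agree -> golf
i=2: BASE=india L=charlie R=delta all differ -> CONFLICT
i=3: L=foxtrot, R=charlie=BASE -> take LEFT -> foxtrot
i=4: L=bravo R=bravo -> agree -> bravo
i=5: L=delta=BASE, R=charlie -> take RIGHT -> charlie
i=6: BASE=charlie L=alpha R=golf all differ -> CONFLICT
Conflict count: 2

Answer: 2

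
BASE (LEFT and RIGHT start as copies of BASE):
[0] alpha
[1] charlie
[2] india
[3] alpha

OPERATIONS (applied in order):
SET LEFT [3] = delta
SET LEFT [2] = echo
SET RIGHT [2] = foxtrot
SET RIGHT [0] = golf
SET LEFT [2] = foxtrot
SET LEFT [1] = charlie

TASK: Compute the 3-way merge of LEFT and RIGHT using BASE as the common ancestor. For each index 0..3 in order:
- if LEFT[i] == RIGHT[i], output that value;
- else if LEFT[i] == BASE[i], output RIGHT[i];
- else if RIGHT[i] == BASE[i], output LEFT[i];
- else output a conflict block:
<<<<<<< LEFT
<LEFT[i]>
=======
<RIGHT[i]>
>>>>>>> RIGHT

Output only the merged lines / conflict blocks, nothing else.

Final LEFT:  [alpha, charlie, foxtrot, delta]
Final RIGHT: [golf, charlie, foxtrot, alpha]
i=0: L=alpha=BASE, R=golf -> take RIGHT -> golf
i=1: L=charlie R=charlie -> agree -> charlie
i=2: L=foxtrot R=foxtrot -> agree -> foxtrot
i=3: L=delta, R=alpha=BASE -> take LEFT -> delta

Answer: golf
charlie
foxtrot
delta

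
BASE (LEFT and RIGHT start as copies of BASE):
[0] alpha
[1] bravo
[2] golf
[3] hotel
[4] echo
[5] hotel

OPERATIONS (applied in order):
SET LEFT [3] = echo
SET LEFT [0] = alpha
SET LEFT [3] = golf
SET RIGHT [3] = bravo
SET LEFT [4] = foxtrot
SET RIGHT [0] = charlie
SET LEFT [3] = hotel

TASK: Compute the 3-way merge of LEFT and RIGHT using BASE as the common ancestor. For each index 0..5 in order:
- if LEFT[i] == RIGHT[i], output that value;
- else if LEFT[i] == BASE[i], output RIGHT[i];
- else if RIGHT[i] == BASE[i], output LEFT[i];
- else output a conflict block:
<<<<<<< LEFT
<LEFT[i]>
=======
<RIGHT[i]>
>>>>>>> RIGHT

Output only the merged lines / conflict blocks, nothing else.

Answer: charlie
bravo
golf
bravo
foxtrot
hotel

Derivation:
Final LEFT:  [alpha, bravo, golf, hotel, foxtrot, hotel]
Final RIGHT: [charlie, bravo, golf, bravo, echo, hotel]
i=0: L=alpha=BASE, R=charlie -> take RIGHT -> charlie
i=1: L=bravo R=bravo -> agree -> bravo
i=2: L=golf R=golf -> agree -> golf
i=3: L=hotel=BASE, R=bravo -> take RIGHT -> bravo
i=4: L=foxtrot, R=echo=BASE -> take LEFT -> foxtrot
i=5: L=hotel R=hotel -> agree -> hotel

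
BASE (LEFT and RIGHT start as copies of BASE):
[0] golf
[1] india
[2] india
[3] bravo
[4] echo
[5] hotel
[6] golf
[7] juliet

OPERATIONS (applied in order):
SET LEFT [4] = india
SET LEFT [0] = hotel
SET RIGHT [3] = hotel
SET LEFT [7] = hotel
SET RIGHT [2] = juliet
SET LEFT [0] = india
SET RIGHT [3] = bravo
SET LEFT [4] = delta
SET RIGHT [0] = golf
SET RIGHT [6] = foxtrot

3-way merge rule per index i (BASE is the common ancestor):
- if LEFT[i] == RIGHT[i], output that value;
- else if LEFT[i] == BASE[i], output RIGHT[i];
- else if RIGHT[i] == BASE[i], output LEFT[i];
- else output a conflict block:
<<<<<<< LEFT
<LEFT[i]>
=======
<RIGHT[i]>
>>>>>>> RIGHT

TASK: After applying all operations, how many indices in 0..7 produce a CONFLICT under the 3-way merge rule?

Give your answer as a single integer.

Answer: 0

Derivation:
Final LEFT:  [india, india, india, bravo, delta, hotel, golf, hotel]
Final RIGHT: [golf, india, juliet, bravo, echo, hotel, foxtrot, juliet]
i=0: L=india, R=golf=BASE -> take LEFT -> india
i=1: L=india R=india -> agree -> india
i=2: L=india=BASE, R=juliet -> take RIGHT -> juliet
i=3: L=bravo R=bravo -> agree -> bravo
i=4: L=delta, R=echo=BASE -> take LEFT -> delta
i=5: L=hotel R=hotel -> agree -> hotel
i=6: L=golf=BASE, R=foxtrot -> take RIGHT -> foxtrot
i=7: L=hotel, R=juliet=BASE -> take LEFT -> hotel
Conflict count: 0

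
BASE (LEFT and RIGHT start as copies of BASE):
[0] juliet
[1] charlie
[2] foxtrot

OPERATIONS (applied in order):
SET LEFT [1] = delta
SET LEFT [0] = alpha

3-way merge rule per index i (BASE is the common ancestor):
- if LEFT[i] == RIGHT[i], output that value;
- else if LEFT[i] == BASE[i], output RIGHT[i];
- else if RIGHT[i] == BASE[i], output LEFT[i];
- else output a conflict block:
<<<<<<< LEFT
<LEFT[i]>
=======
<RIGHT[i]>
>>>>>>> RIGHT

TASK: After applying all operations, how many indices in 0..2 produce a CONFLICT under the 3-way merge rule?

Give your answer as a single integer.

Final LEFT:  [alpha, delta, foxtrot]
Final RIGHT: [juliet, charlie, foxtrot]
i=0: L=alpha, R=juliet=BASE -> take LEFT -> alpha
i=1: L=delta, R=charlie=BASE -> take LEFT -> delta
i=2: L=foxtrot R=foxtrot -> agree -> foxtrot
Conflict count: 0

Answer: 0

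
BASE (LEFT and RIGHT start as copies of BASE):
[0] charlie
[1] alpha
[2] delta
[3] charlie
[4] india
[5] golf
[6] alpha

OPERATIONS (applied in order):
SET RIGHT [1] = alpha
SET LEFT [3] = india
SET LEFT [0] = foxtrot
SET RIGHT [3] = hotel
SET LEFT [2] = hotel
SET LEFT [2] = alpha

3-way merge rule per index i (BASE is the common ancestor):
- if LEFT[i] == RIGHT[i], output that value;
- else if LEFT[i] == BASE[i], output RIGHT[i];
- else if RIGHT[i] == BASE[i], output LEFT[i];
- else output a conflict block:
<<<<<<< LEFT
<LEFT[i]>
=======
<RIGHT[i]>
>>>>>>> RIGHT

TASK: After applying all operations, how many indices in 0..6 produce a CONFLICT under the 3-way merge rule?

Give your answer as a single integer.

Answer: 1

Derivation:
Final LEFT:  [foxtrot, alpha, alpha, india, india, golf, alpha]
Final RIGHT: [charlie, alpha, delta, hotel, india, golf, alpha]
i=0: L=foxtrot, R=charlie=BASE -> take LEFT -> foxtrot
i=1: L=alpha R=alpha -> agree -> alpha
i=2: L=alpha, R=delta=BASE -> take LEFT -> alpha
i=3: BASE=charlie L=india R=hotel all differ -> CONFLICT
i=4: L=india R=india -> agree -> india
i=5: L=golf R=golf -> agree -> golf
i=6: L=alpha R=alpha -> agree -> alpha
Conflict count: 1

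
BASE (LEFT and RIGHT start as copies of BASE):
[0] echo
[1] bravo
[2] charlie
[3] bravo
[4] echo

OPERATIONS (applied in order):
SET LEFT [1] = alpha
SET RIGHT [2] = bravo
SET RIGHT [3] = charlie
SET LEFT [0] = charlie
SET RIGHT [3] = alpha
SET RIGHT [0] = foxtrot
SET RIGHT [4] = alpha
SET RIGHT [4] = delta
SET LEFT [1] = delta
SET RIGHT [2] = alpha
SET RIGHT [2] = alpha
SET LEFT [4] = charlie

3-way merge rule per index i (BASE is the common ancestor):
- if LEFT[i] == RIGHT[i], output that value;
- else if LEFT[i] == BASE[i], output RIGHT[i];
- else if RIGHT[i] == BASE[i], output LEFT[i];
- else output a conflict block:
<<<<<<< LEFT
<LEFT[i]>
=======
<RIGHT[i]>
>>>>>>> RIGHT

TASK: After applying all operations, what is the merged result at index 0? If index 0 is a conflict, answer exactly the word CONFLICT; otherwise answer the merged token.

Answer: CONFLICT

Derivation:
Final LEFT:  [charlie, delta, charlie, bravo, charlie]
Final RIGHT: [foxtrot, bravo, alpha, alpha, delta]
i=0: BASE=echo L=charlie R=foxtrot all differ -> CONFLICT
i=1: L=delta, R=bravo=BASE -> take LEFT -> delta
i=2: L=charlie=BASE, R=alpha -> take RIGHT -> alpha
i=3: L=bravo=BASE, R=alpha -> take RIGHT -> alpha
i=4: BASE=echo L=charlie R=delta all differ -> CONFLICT
Index 0 -> CONFLICT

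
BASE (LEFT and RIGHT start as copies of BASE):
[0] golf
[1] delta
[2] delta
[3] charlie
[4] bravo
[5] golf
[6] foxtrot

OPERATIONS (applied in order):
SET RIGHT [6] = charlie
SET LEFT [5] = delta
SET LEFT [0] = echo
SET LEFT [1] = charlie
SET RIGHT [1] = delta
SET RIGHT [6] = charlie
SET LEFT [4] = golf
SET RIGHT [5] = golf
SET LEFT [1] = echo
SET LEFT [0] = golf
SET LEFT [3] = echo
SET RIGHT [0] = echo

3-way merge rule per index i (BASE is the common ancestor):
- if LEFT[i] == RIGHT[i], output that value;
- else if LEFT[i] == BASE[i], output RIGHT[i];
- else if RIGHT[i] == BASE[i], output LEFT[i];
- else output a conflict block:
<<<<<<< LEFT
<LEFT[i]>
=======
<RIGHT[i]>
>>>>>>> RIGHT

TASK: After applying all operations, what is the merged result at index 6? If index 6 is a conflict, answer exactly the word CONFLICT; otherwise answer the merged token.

Final LEFT:  [golf, echo, delta, echo, golf, delta, foxtrot]
Final RIGHT: [echo, delta, delta, charlie, bravo, golf, charlie]
i=0: L=golf=BASE, R=echo -> take RIGHT -> echo
i=1: L=echo, R=delta=BASE -> take LEFT -> echo
i=2: L=delta R=delta -> agree -> delta
i=3: L=echo, R=charlie=BASE -> take LEFT -> echo
i=4: L=golf, R=bravo=BASE -> take LEFT -> golf
i=5: L=delta, R=golf=BASE -> take LEFT -> delta
i=6: L=foxtrot=BASE, R=charlie -> take RIGHT -> charlie
Index 6 -> charlie

Answer: charlie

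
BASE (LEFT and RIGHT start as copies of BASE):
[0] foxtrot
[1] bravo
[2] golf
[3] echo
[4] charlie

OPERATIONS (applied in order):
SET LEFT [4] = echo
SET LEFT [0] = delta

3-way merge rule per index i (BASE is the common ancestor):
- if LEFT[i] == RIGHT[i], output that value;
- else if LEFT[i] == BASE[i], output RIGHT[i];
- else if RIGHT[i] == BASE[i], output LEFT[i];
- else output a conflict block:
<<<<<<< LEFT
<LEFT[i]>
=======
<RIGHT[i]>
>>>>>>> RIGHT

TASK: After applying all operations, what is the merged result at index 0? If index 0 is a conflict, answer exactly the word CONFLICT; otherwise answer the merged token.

Final LEFT:  [delta, bravo, golf, echo, echo]
Final RIGHT: [foxtrot, bravo, golf, echo, charlie]
i=0: L=delta, R=foxtrot=BASE -> take LEFT -> delta
i=1: L=bravo R=bravo -> agree -> bravo
i=2: L=golf R=golf -> agree -> golf
i=3: L=echo R=echo -> agree -> echo
i=4: L=echo, R=charlie=BASE -> take LEFT -> echo
Index 0 -> delta

Answer: delta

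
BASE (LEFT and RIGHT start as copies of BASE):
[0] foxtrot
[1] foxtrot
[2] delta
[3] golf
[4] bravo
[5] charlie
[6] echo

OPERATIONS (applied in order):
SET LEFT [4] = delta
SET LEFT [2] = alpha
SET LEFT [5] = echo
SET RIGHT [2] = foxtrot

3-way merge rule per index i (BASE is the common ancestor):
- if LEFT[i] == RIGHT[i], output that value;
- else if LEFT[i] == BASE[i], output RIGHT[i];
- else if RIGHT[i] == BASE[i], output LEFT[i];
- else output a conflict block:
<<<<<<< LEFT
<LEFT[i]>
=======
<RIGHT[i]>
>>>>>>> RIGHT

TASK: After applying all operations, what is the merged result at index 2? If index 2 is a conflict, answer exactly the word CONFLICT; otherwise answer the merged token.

Final LEFT:  [foxtrot, foxtrot, alpha, golf, delta, echo, echo]
Final RIGHT: [foxtrot, foxtrot, foxtrot, golf, bravo, charlie, echo]
i=0: L=foxtrot R=foxtrot -> agree -> foxtrot
i=1: L=foxtrot R=foxtrot -> agree -> foxtrot
i=2: BASE=delta L=alpha R=foxtrot all differ -> CONFLICT
i=3: L=golf R=golf -> agree -> golf
i=4: L=delta, R=bravo=BASE -> take LEFT -> delta
i=5: L=echo, R=charlie=BASE -> take LEFT -> echo
i=6: L=echo R=echo -> agree -> echo
Index 2 -> CONFLICT

Answer: CONFLICT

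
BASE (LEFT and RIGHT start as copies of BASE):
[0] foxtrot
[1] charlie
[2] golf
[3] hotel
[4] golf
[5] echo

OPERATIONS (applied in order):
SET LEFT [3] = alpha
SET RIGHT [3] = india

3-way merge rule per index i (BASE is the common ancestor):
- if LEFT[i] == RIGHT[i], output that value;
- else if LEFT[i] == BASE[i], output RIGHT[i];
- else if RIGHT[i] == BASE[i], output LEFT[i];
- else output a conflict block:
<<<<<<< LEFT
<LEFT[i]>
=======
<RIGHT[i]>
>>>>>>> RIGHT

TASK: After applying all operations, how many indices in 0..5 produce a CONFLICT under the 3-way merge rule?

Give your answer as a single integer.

Answer: 1

Derivation:
Final LEFT:  [foxtrot, charlie, golf, alpha, golf, echo]
Final RIGHT: [foxtrot, charlie, golf, india, golf, echo]
i=0: L=foxtrot R=foxtrot -> agree -> foxtrot
i=1: L=charlie R=charlie -> agree -> charlie
i=2: L=golf R=golf -> agree -> golf
i=3: BASE=hotel L=alpha R=india all differ -> CONFLICT
i=4: L=golf R=golf -> agree -> golf
i=5: L=echo R=echo -> agree -> echo
Conflict count: 1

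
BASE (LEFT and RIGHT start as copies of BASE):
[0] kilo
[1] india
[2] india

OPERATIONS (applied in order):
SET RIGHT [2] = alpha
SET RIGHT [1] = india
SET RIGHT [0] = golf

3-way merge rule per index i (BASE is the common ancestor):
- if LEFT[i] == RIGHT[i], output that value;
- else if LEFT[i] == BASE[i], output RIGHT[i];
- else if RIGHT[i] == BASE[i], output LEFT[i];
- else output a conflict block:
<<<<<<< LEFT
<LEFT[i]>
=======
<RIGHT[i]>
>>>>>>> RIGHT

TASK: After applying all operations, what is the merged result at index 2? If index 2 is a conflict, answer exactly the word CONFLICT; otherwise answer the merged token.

Answer: alpha

Derivation:
Final LEFT:  [kilo, india, india]
Final RIGHT: [golf, india, alpha]
i=0: L=kilo=BASE, R=golf -> take RIGHT -> golf
i=1: L=india R=india -> agree -> india
i=2: L=india=BASE, R=alpha -> take RIGHT -> alpha
Index 2 -> alpha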